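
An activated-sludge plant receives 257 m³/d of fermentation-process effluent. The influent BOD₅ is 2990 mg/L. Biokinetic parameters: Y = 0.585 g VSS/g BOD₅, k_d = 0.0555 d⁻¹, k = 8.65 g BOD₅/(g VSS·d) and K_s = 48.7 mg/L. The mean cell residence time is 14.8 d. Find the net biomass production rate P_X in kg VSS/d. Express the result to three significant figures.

Effluent substrate depends only on kinetics and SRT: S = K_s(1 + k_d θ_c) / [θ_c(Yk − k_d) − 1] = 48.7 × (1 + 0.0555 × 14.8) / [14.8 × (0.585 × 8.65 − 0.0555) − 1] = 88.70 / 73.07 = 1.214 mg/L.
Correct the yield for decay: Y_obs = Y/(1 + k_d θ_c) = 0.585 / (1 + 0.0555 × 14.8) = 0.585 / 1.821 = 0.3212.
Q·(S₀ − S) = 257 × (2990 − 1.21) × 10⁻³ = 768.1 kg/d removed.
Net biomass production P_X = Y_obs × Q·(S₀ − S) = 0.3212 × 768.1 = 246.7 kg VSS/d.

P_X ≈ 247 kg VSS/d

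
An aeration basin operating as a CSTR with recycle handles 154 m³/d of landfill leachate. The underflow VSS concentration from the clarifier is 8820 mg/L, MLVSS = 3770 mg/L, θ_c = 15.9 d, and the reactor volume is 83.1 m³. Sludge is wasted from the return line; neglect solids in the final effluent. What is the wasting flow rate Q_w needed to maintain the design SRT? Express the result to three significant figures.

Q_w = (V·X)/(θ_c X_r) = 83.10 × 3770 / (15.9 × 8820) = 2.234 m³/d.

Q_w ≈ 2.23 m³/d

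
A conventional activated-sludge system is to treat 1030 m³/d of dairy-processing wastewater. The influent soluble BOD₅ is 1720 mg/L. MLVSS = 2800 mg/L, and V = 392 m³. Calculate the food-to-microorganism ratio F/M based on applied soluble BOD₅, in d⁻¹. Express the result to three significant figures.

F/M ≈ 1.61 d⁻¹

Food-to-microorganism ratio F/M = Q S₀ / (V X) = 1030 × 1720 / (392.0 × 2800) = 1.614 d⁻¹.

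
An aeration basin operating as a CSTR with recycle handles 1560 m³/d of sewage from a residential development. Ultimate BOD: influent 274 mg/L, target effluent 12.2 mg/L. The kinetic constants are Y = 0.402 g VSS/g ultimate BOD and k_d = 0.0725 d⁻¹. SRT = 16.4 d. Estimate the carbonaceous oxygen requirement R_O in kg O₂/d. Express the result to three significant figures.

R_O ≈ 302 kg O₂/d

Correct the yield for decay: Y_obs = Y/(1 + k_d θ_c) = 0.402 / (1 + 0.0725 × 16.4) = 0.402 / 2.189 = 0.1836.
Q·(S₀ − S) = 1560 × (274 − 12.2) × 10⁻³ = 408.4 kg/d removed.
Biomass synthesised: P_X = Y_obs × 408.4 = 75.00 kg VSS/d.
R_O = Q·(S₀ − S) − 1.42·P_X = 408.4 − 1.42 × 75.00 = 301.9 kg O₂/d.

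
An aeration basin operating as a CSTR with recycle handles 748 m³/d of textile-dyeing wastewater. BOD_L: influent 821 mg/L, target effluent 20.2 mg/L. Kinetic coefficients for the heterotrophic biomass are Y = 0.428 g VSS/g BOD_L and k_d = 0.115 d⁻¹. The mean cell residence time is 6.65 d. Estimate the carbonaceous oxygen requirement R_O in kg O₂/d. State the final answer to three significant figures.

Correct the yield for decay: Y_obs = Y/(1 + k_d θ_c) = 0.428 / (1 + 0.115 × 6.65) = 0.428 / 1.765 = 0.2425.
Substrate removed = Q·(S₀ − S) = 748 m³/d × (821 − 20.2) g/m³ = 5.99×10^5 g/d = 599.0 kg/d.
Biomass synthesised: P_X = Y_obs × 599.0 = 145.3 kg VSS/d.
R_O = Q·ΔS − 1.42 P_X = 599.0 − 206.3 = 392.7 kg O₂/d.

R_O ≈ 393 kg O₂/d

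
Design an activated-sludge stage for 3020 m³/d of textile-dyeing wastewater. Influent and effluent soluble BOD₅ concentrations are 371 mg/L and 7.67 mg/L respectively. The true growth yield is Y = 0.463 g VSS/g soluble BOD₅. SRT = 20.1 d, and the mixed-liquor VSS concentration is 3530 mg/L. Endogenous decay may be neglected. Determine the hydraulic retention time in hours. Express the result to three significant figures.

Biomass mass balance (decay neglected): V·X = Y·Q·(S₀ − S)·θ_c, so V = 0.463 × 3020 × (371 − 7.67) × 20.1 / 3530 = 2893 m³.
Hydraulic retention time τ = V/Q = 2893 / 3020 = 0.9579 d = 22.99 h.

τ ≈ 23.0 h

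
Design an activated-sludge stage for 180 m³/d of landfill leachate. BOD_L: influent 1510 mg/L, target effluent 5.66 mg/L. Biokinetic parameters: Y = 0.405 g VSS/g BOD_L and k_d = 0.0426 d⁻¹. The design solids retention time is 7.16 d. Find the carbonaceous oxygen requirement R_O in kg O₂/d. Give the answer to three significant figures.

R_O ≈ 151 kg O₂/d

Y_obs = Y / (1 + k_d θ_c) = 0.405 / (1 + 0.0426 × 7.16) = 0.405 / 1.305 = 0.3103.
Substrate removed = Q·(S₀ − S) = 180 m³/d × (1510 − 5.66) g/m³ = 2.71×10^5 g/d = 270.8 kg/d.
P_X = Y_obs·Q·(S₀ − S) = 0.3103 × 270.8 = 84.03 kg VSS/d.
Carbonaceous O₂ demand = substrate oxidised − cell-mass equivalent = 270.8 − 1.42 × 84.03 = 151.5 kg O₂/d.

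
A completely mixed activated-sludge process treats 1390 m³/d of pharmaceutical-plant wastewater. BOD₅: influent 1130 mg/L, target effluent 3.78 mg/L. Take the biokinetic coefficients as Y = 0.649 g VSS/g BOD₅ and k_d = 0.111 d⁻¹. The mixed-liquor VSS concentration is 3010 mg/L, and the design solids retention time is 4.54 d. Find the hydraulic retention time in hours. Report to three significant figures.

τ ≈ 17.6 h

From the SRT design equation V = Y Q (S₀−S) θ_c / [X (1 + k_d θ_c)] = 0.649 × 1390 × (1130 − 3.78) × 4.54 / [3010 × (1 + 0.111 × 4.54)] = 4.61×10^6 / 4527 = 1019 m³.
Hydraulic retention time τ = V/Q = 1019 / 1390 = 0.7330 d = 17.59 h.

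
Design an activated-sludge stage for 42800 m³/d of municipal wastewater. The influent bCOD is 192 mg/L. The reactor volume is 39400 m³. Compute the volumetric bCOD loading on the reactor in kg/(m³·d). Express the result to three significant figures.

L_v = Q S₀ / V = 42800 × 192 × 10⁻³ / 39400 = 0.2086 kg/(m³·d).

L_v ≈ 0.209 kg bCOD/(m³·d)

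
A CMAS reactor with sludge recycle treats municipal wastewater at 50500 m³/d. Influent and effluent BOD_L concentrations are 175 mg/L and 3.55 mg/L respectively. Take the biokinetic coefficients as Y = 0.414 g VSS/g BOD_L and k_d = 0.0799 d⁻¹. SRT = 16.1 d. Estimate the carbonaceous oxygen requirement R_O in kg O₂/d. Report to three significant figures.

Y_obs = Y / (1 + k_d θ_c) = 0.414 / (1 + 0.0799 × 16.1) = 0.414 / 2.286 = 0.1811.
Q·(S₀ − S) = 50500 × (175 − 3.55) × 10⁻³ = 8658 kg/d removed.
P_X = Y_obs·Q·(S₀ − S) = 0.1811 × 8658 = 1568 kg VSS/d.
Carbonaceous O₂ demand = substrate oxidised − cell-mass equivalent = 8658 − 1.42 × 1568 = 6432 kg O₂/d.

R_O ≈ 6430 kg O₂/d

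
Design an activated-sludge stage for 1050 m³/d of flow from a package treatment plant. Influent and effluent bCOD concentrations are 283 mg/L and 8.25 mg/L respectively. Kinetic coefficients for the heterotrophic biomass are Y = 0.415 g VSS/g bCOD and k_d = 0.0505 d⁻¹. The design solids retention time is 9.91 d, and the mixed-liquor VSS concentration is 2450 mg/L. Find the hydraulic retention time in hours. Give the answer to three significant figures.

τ ≈ 7.38 h

From the SRT design equation V = Y Q (S₀−S) θ_c / [X (1 + k_d θ_c)] = 0.415 × 1050 × (283 − 8.25) × 9.91 / [2450 × (1 + 0.0505 × 9.91)] = 1.19×10^6 / 3676 = 322.7 m³.
Hydraulic retention time τ = V/Q = 322.7 / 1050 = 0.3074 d = 7.377 h.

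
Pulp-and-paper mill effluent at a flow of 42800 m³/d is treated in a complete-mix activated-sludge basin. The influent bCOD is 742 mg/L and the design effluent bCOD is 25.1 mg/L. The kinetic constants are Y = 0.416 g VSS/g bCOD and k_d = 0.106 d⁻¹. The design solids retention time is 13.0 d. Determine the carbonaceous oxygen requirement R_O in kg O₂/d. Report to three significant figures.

Y_obs = Y / (1 + k_d θ_c) = 0.416 / (1 + 0.106 × 13.0) = 0.416 / 2.378 = 0.1749.
Q·(S₀ − S) = 42800 × (742 − 25.1) × 10⁻³ = 30683 kg/d removed.
Net sludge production P_X = 0.1749 × 30683 = 5368 kg VSS/d.
R_O = Q·ΔS − 1.42 P_X = 30683 − 7622 = 23061 kg O₂/d.

R_O ≈ 23100 kg O₂/d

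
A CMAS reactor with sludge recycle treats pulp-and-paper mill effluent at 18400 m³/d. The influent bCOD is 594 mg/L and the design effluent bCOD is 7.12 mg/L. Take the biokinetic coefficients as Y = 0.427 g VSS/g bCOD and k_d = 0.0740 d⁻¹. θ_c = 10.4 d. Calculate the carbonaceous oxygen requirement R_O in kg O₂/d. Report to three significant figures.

R_O ≈ 7100 kg O₂/d

The observed yield is Y_obs = Y/(1 + k_d·θ_c) = 0.427 / (1 + 0.0740 × 10.4) = 0.427 / 1.770 = 0.2413 g VSS per g bCOD removed.
ΔS = 594 − 7.12 = 586.9 mg/L, so the substrate removal rate is 18400 × 586.9/1000 = 10799 kg bCOD/d.
P_X = Y_obs·Q·(S₀ − S) = 0.2413 × 10799 = 2606 kg VSS/d.
R_O = Q·(S₀ − S) − 1.42·P_X = 10799 − 1.42 × 2606 = 7099 kg O₂/d.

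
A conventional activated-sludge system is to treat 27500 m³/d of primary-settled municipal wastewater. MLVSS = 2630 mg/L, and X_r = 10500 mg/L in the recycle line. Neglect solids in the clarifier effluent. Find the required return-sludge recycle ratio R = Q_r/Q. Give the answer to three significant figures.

R ≈ 0.334

R = Q_r/Q = X/(X_r − X) = 2630 / (10500 − 2630) = 0.3342.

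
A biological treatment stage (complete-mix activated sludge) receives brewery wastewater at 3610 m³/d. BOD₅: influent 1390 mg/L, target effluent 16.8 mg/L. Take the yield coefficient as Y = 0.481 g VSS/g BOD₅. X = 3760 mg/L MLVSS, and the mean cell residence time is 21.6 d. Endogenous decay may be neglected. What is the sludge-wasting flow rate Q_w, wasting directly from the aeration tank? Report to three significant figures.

Biomass mass balance (decay neglected): V·X = Y·Q·(S₀ − S)·θ_c, so V = 0.481 × 3610 × (1390 − 16.8) × 21.6 / 3760 = 13698 m³.
With mixed-liquor wasting, θ_c = V/Q_w, so Q_w = V/θ_c = 13698/21.6 = 634.2 m³/d.

Q_w ≈ 634 m³/d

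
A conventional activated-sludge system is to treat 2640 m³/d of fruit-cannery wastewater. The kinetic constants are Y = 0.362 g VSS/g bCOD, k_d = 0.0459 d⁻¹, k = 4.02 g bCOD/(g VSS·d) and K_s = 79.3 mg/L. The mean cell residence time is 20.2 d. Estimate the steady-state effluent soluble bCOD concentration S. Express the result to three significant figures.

S ≈ 5.56 mg/L

Effluent substrate depends only on kinetics and SRT: S = K_s(1 + k_d θ_c) / [θ_c(Yk − k_d) − 1] = 79.3 × (1 + 0.0459 × 20.2) / [20.2 × (0.362 × 4.02 − 0.0459) − 1] = 152.8 / 27.47 = 5.564 mg/L.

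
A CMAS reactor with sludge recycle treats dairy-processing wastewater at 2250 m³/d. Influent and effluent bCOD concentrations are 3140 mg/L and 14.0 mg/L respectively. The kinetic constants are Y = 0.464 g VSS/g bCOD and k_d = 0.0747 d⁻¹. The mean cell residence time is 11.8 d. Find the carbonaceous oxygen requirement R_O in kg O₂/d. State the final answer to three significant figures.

R_O ≈ 4570 kg O₂/d

The observed yield is Y_obs = Y/(1 + k_d·θ_c) = 0.464 / (1 + 0.0747 × 11.8) = 0.464 / 1.881 = 0.2466 g VSS per g bCOD removed.
Substrate removed = Q·(S₀ − S) = 2250 m³/d × (3140 − 14.0) g/m³ = 7.03×10^6 g/d = 7034 kg/d.
P_X = Y_obs·Q·(S₀ − S) = 0.2466 × 7034 = 1735 kg VSS/d.
R_O = Q·ΔS − 1.42 P_X = 7034 − 2463 = 4570 kg O₂/d.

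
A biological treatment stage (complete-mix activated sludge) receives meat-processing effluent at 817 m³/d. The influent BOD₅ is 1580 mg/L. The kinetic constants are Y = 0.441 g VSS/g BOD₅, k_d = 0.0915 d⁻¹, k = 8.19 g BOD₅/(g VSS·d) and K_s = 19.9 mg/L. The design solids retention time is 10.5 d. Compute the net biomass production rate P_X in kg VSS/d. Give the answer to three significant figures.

P_X ≈ 290 kg VSS/d

From the Monod/SRT balance for a CMAS, S = K_s·(1+k_d θ_c)/[θ_c·(Y k − k_d) − 1] = 19.9 × (1 + 0.0915 × 10.5) / [10.5 × (0.441 × 8.19 − 0.0915) − 1] = 39.02 / 35.96 = 1.085 mg/L.
The observed yield is Y_obs = Y/(1 + k_d·θ_c) = 0.441 / (1 + 0.0915 × 10.5) = 0.441 / 1.961 = 0.2249 g VSS per g BOD₅ removed.
ΔS = 1580 − 1.08 = 1579 mg/L, so the substrate removal rate is 817 × 1579/1000 = 1290 kg BOD₅/d.
P_X = Y_obs · Q(S₀ − S) = 0.2249 × 1290 = 290.1 kg VSS/d.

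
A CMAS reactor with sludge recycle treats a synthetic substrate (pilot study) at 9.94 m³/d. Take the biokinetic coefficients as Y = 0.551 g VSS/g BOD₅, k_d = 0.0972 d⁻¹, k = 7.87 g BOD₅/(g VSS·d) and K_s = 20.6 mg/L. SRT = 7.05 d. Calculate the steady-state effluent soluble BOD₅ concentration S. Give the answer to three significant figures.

For a completely mixed reactor with recycle the Lawrence–McCarty relation gives S = K_s·(1 + k_d·θ_c) / [θ_c·(Y·k − k_d) − 1] = 20.6 × (1 + 0.0972 × 7.05) / [7.05 × (0.551 × 7.87 − 0.0972) − 1] = 34.72 / 28.89 = 1.202 mg/L.

S ≈ 1.20 mg/L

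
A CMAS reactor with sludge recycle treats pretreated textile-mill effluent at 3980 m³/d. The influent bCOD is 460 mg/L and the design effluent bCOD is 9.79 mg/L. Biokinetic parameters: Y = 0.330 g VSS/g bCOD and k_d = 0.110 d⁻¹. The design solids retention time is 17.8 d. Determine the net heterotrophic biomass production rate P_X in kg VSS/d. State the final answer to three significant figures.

P_X ≈ 200 kg VSS/d

Y_obs = Y / (1 + k_d θ_c) = 0.330 / (1 + 0.110 × 17.8) = 0.330 / 2.958 = 0.1116.
ΔS = 460 − 9.79 = 450.2 mg/L, so the substrate removal rate is 3980 × 450.2/1000 = 1792 kg bCOD/d.
So the net sludge growth is P_X = 0.1116 × 1792 = 199.9 kg VSS/d.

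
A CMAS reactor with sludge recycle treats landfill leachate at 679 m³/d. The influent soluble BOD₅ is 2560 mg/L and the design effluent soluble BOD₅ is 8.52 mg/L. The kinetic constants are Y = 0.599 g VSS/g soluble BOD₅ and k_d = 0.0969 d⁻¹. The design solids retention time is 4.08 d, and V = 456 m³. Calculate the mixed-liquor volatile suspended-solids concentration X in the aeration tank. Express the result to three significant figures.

X ≈ 6650 mg/L

Solving the biomass balance for X: X = Y Q (S₀−S) θ_c / [V (1+k_d θ_c)] = 0.599 × 679 × (2560 − 8.52) × 4.08 / [456 × (1 + 0.0969 × 4.08)] = 6654 mg/L.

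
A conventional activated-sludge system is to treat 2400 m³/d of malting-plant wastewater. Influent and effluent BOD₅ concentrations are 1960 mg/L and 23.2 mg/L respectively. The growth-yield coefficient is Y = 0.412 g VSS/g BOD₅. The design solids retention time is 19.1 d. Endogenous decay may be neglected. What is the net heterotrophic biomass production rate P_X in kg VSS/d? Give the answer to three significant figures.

Since k_d ≈ 0, Y_obs = Y = 0.412 g VSS/g BOD₅.
Q·(S₀ − S) = 2400 × (1960 − 23.2) × 10⁻³ = 4648 kg/d removed.
Net biomass production P_X = Y_obs × Q·(S₀ − S) = 0.4120 × 4648 = 1915 kg VSS/d.

P_X ≈ 1920 kg VSS/d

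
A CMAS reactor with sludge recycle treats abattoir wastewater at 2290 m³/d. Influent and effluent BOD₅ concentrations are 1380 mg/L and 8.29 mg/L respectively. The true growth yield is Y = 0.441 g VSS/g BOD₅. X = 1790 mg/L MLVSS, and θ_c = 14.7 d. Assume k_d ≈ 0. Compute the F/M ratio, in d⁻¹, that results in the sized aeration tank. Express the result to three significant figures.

F/M ≈ 0.155 d⁻¹

Biomass mass balance (decay neglected): V·X = Y·Q·(S₀ − S)·θ_c, so V = 0.441 × 2290 × (1380 − 8.29) × 14.7 / 1790 = 11376 m³.
F/M = Q·S₀ / (V·X) = 2290 × 1380 / (11376 × 1790) = 0.1552 g BOD₅·(g VSS·d)⁻¹.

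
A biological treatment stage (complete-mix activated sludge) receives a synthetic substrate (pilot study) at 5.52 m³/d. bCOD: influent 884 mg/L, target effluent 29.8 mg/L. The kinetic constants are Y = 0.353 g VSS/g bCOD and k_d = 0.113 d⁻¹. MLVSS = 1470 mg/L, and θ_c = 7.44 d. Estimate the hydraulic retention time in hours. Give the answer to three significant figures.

τ ≈ 19.9 h

Steady-state biomass mass balance: V·X·(1 + k_d·θ_c) = Y·Q·(S₀ − S)·θ_c, so V = 0.353 × 5.52 × (884 − 29.8) × 7.44 / [1470 × (1 + 0.113 × 7.44)] = 1.24×10^4 / 2706 = 4.577 m³.
Hydraulic retention time τ = V/Q = 4.577 / 5.52 = 0.8291 d = 19.90 h.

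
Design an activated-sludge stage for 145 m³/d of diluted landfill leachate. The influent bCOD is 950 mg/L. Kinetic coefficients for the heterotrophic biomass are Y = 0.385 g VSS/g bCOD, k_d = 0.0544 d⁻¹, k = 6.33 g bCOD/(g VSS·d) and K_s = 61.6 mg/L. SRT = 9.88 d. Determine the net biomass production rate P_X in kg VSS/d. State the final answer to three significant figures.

For a completely mixed reactor with recycle the Lawrence–McCarty relation gives S = K_s·(1 + k_d·θ_c) / [θ_c·(Y·k − k_d) − 1] = 61.6 × (1 + 0.0544 × 9.88) / [9.88 × (0.385 × 6.33 − 0.0544) − 1] = 94.71 / 22.54 = 4.202 mg/L.
Y_obs = Y / (1 + k_d θ_c) = 0.385 / (1 + 0.0544 × 9.88) = 0.385 / 1.537 = 0.2504.
ΔS = 950 − 4.20 = 945.8 mg/L, so the substrate removal rate is 145 × 945.8/1000 = 137.1 kg bCOD/d.
Biomass produced: P_X = Y_obs·Q·ΔS = 0.2504 × 137.1 ≈ 34.34 kg VSS/d.

P_X ≈ 34.3 kg VSS/d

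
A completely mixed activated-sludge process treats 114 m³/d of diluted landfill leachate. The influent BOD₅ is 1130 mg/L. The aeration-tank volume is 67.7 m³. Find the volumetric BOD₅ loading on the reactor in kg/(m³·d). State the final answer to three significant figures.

L_v ≈ 1.90 kg BOD₅/(m³·d)

Volumetric loading L_v = Q·S₀ / V = 114 × 1130 g/m³ / 67.70 m³ = 1903 g/(m³·d) = 1.903 kg BOD₅/(m³·d).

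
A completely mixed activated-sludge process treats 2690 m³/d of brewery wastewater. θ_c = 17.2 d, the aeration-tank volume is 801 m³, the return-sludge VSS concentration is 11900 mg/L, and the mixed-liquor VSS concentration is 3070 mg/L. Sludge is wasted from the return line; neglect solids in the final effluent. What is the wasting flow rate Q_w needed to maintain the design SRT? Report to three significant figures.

Q_w = (V·X)/(θ_c X_r) = 801.0 × 3070 / (17.2 × 11900) = 12.01 m³/d.

Q_w ≈ 12.0 m³/d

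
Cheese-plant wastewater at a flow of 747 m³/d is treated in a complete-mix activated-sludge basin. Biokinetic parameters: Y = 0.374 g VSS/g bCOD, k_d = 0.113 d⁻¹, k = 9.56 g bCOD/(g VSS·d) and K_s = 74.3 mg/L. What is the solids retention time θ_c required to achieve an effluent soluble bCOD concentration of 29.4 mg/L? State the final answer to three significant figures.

Specific growth rate at S = 29.4 mg/L: μ = YkS/(K_s+S) = 0.374·9.56·29.4/(74.3+29.4) = 1.014 d⁻¹.
1/θ_c = 1.014 − 0.113 = 0.9007 d⁻¹, so θ_c = 1.110 d.

θ_c ≈ 1.11 d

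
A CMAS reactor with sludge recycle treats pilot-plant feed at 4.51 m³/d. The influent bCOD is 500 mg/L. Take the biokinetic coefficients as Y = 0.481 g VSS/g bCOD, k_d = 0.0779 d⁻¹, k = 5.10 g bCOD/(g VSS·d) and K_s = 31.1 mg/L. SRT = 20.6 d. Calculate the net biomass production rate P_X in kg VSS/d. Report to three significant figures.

From the Monod/SRT balance for a CMAS, S = K_s·(1+k_d θ_c)/[θ_c·(Y k − k_d) − 1] = 31.1 × (1 + 0.0779 × 20.6) / [20.6 × (0.481 × 5.10 − 0.0779) − 1] = 81.01 / 47.93 = 1.690 mg/L.
Y_obs = Y / (1 + k_d θ_c) = 0.481 / (1 + 0.0779 × 20.6) = 0.481 / 2.605 = 0.1847.
Substrate removed = Q·(S₀ − S) = 4.51 m³/d × (500 − 1.69) g/m³ = 2.25×10^3 g/d = 2.247 kg/d.
Biomass produced: P_X = Y_obs·Q·ΔS = 0.1847 × 2.247 ≈ 0.4150 kg VSS/d.

P_X ≈ 0.415 kg VSS/d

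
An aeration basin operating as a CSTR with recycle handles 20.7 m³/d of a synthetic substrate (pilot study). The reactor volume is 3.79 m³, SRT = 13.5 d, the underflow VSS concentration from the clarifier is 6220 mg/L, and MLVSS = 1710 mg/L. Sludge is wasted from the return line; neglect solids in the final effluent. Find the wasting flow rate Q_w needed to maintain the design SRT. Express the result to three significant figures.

Wasting from the return line (neglecting effluent solids): Q_w = V·X / (θ_c·X_r) = 3.790 × 1710 / (13.5 × 6220) = 0.07718 m³/d.

Q_w ≈ 0.0772 m³/d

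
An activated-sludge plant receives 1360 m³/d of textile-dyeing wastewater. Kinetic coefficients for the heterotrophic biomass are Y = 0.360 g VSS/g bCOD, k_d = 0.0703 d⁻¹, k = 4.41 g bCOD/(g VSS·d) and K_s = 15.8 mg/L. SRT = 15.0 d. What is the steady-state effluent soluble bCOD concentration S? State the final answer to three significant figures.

S ≈ 1.49 mg/L

From the Monod/SRT balance for a CMAS, S = K_s·(1+k_d θ_c)/[θ_c·(Y k − k_d) − 1] = 15.8 × (1 + 0.0703 × 15.0) / [15.0 × (0.360 × 4.41 − 0.0703) − 1] = 32.46 / 21.76 = 1.492 mg/L.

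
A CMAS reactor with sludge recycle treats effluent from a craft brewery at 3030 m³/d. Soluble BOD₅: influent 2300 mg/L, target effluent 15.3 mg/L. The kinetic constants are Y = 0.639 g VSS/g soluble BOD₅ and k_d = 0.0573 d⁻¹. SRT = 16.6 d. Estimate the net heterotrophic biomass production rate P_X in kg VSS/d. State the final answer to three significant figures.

P_X ≈ 2270 kg VSS/d

The observed yield is Y_obs = Y/(1 + k_d·θ_c) = 0.639 / (1 + 0.0573 × 16.6) = 0.639 / 1.951 = 0.3275 g VSS per g soluble BOD₅ removed.
ΔS = 2300 − 15.3 = 2285 mg/L, so the substrate removal rate is 3030 × 2285/1000 = 6923 kg soluble BOD₅/d.
So the net sludge growth is P_X = 0.3275 × 6923 = 2267 kg VSS/d.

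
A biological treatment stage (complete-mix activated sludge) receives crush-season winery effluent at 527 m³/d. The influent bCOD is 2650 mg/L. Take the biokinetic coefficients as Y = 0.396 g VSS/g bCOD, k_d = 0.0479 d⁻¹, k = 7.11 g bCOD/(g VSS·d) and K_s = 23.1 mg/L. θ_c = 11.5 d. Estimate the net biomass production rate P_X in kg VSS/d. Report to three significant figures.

P_X ≈ 356 kg VSS/d

Effluent substrate depends only on kinetics and SRT: S = K_s(1 + k_d θ_c) / [θ_c(Yk − k_d) − 1] = 23.1 × (1 + 0.0479 × 11.5) / [11.5 × (0.396 × 7.11 − 0.0479) − 1] = 35.82 / 30.83 = 1.162 mg/L.
The observed yield is Y_obs = Y/(1 + k_d·θ_c) = 0.396 / (1 + 0.0479 × 11.5) = 0.396 / 1.551 = 0.2553 g VSS per g bCOD removed.
Substrate removed = Q·(S₀ − S) = 527 m³/d × (2650 − 1.16) g/m³ = 1.4×10^6 g/d = 1396 kg/d.
Biomass produced: P_X = Y_obs·Q·ΔS = 0.2553 × 1396 ≈ 356.4 kg VSS/d.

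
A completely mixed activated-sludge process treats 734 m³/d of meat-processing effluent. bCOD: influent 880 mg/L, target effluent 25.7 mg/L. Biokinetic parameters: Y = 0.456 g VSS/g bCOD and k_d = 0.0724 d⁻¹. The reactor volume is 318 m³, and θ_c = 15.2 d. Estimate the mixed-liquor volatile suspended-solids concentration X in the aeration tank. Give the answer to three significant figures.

X ≈ 6510 mg/L

From V·X·(1 + k_d·θ_c) = Y·Q·(S₀ − S)·θ_c: X = 0.456 × 734 × (880 − 25.7) × 15.2 / [318 × (1 + 0.0724 × 15.2)] = 6507 mg/L.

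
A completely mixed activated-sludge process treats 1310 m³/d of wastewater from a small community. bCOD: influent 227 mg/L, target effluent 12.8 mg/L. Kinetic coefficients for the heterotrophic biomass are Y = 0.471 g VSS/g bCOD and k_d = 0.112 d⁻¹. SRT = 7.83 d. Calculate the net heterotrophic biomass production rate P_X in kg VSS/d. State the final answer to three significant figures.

P_X ≈ 70.4 kg VSS/d

The observed yield is Y_obs = Y/(1 + k_d·θ_c) = 0.471 / (1 + 0.112 × 7.83) = 0.471 / 1.877 = 0.2509 g VSS per g bCOD removed.
Mass of bCOD removed per day: Q(S₀ − S) = 1310 × 214.2 g/m³ = 280.6 kg/d.
P_X = Y_obs · Q(S₀ − S) = 0.2509 × 280.6 = 70.41 kg VSS/d.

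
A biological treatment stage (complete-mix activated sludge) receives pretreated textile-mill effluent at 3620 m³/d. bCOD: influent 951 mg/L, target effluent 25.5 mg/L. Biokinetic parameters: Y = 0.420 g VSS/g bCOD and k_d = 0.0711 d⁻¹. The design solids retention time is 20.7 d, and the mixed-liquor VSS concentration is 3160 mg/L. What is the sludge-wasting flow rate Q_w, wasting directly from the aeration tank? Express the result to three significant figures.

Q_w ≈ 180 m³/d

Rearranging the biomass balance for a CMAS with decay, V = Y·Q·ΔS·θ_c / [X·(1+k_d θ_c)] = 0.420 × 3620 × (951 − 25.5) × 20.7 / [3160 × (1 + 0.0711 × 20.7)] = 2.91×10^7 / 7811 = 3729 m³.
With mixed-liquor wasting, θ_c = V/Q_w, so Q_w = V/θ_c = 3729/20.7 = 180.2 m³/d.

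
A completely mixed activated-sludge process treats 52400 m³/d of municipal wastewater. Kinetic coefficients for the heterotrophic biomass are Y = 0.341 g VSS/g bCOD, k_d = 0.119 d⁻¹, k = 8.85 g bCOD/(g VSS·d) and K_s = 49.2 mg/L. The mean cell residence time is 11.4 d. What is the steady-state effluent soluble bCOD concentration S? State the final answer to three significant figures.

S ≈ 3.62 mg/L

Effluent substrate depends only on kinetics and SRT: S = K_s(1 + k_d θ_c) / [θ_c(Yk − k_d) − 1] = 49.2 × (1 + 0.119 × 11.4) / [11.4 × (0.341 × 8.85 − 0.119) − 1] = 115.9 / 32.05 = 3.618 mg/L.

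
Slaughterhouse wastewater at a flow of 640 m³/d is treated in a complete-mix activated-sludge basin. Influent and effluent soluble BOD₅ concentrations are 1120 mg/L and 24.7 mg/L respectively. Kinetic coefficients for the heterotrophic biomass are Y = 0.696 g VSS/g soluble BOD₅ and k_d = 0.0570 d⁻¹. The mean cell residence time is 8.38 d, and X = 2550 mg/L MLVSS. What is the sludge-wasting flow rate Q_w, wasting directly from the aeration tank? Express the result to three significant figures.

Q_w ≈ 129 m³/d

Steady-state biomass mass balance: V·X·(1 + k_d·θ_c) = Y·Q·(S₀ − S)·θ_c, so V = 0.696 × 640 × (1120 − 24.7) × 8.38 / [2550 × (1 + 0.0570 × 8.38)] = 4.09×10^6 / 3768 = 1085 m³.
Wasting from the aeration tank: Q_w = V / θ_c = 1085 / 8.38 = 129.5 m³/d.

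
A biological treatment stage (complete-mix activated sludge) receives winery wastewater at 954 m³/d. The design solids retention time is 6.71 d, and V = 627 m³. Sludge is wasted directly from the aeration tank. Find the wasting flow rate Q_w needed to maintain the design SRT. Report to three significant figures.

With mixed-liquor wasting, θ_c = V/Q_w, so Q_w = V/θ_c = 627.0/6.71 = 93.44 m³/d.

Q_w ≈ 93.4 m³/d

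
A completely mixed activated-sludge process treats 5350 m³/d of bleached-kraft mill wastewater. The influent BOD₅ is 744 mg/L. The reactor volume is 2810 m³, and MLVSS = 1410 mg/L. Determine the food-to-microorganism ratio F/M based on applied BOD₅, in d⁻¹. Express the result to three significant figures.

F/M ≈ 1.00 d⁻¹

F/M = Q·S₀ / (V·X) = 5350 × 744 / (2810 × 1410) = 1.005 g BOD₅·(g VSS·d)⁻¹.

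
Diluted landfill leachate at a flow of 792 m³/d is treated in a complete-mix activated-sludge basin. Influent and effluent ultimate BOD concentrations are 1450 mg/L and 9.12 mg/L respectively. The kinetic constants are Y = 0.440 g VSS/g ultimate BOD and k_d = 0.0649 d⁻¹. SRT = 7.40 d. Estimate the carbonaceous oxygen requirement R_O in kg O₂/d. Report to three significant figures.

Observed yield with endogenous decay: Y_obs = Y / (1 + k_d·θ_c) = 0.440 / (1 + 0.0649 × 7.40) = 0.440 / 1.480 = 0.2972 g VSS/g ultimate BOD.
Q·(S₀ − S) = 792 × (1450 − 9.12) × 10⁻³ = 1141 kg/d removed.
P_X = Y_obs·Q·(S₀ − S) = 0.2972 × 1141 = 339.2 kg VSS/d.
Carbonaceous O₂ demand = substrate oxidised − cell-mass equivalent = 1141 − 1.42 × 339.2 = 659.5 kg O₂/d.

R_O ≈ 659 kg O₂/d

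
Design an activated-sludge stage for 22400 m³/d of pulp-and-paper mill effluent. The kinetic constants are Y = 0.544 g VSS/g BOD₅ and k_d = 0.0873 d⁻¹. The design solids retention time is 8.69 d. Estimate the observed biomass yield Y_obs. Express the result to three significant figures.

Y_obs ≈ 0.309 g VSS/g BOD₅

Observed yield with endogenous decay: Y_obs = Y / (1 + k_d·θ_c) = 0.544 / (1 + 0.0873 × 8.69) = 0.544 / 1.759 = 0.3093 g VSS/g BOD₅.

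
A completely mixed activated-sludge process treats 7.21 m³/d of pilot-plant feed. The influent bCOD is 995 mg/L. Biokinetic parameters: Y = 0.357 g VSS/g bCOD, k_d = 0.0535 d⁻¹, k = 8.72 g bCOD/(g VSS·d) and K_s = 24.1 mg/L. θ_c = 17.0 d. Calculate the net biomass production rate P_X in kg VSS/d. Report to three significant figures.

Effluent substrate depends only on kinetics and SRT: S = K_s(1 + k_d θ_c) / [θ_c(Yk − k_d) − 1] = 24.1 × (1 + 0.0535 × 17.0) / [17.0 × (0.357 × 8.72 − 0.0535) − 1] = 46.02 / 51.01 = 0.9021 mg/L.
Observed yield with endogenous decay: Y_obs = Y / (1 + k_d·θ_c) = 0.357 / (1 + 0.0535 × 17.0) = 0.357 / 1.909 = 0.1870 g VSS/g bCOD.
Q·(S₀ − S) = 7.21 × (995 − 0.902) × 10⁻³ = 7.167 kg/d removed.
Biomass produced: P_X = Y_obs·Q·ΔS = 0.1870 × 7.167 ≈ 1.340 kg VSS/d.

P_X ≈ 1.34 kg VSS/d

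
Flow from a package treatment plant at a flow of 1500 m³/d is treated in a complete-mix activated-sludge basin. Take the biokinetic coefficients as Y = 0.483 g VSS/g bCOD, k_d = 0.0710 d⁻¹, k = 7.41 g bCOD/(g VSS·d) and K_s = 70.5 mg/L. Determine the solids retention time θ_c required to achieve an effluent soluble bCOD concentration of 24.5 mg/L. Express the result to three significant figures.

Specific growth rate at S = 24.5 mg/L: μ = YkS/(K_s+S) = 0.483·7.41·24.5/(70.5+24.5) = 0.9230 d⁻¹.
Then 1/θ_c = μ − k_d = 0.9230 − 0.0710 = 0.8520 d⁻¹, giving θ_c = 1.174 d.

θ_c ≈ 1.17 d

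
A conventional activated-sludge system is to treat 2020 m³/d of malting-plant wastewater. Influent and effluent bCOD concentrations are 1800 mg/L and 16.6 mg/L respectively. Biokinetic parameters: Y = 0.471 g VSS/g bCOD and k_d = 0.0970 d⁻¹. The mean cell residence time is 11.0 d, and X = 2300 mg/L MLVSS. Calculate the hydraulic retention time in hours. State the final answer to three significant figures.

τ ≈ 46.6 h

From the SRT design equation V = Y Q (S₀−S) θ_c / [X (1 + k_d θ_c)] = 0.471 × 2020 × (1800 − 16.6) × 11.0 / [2300 × (1 + 0.0970 × 11.0)] = 1.87×10^7 / 4754 = 3926 m³.
τ = V/Q = 3926/2020 = 1.944 d, or 46.65 h.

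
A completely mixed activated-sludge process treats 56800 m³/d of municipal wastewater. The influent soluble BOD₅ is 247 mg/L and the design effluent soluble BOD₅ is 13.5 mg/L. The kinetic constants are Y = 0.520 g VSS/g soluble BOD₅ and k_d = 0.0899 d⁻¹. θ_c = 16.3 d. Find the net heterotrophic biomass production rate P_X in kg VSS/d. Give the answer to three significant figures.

Observed yield with endogenous decay: Y_obs = Y / (1 + k_d·θ_c) = 0.520 / (1 + 0.0899 × 16.3) = 0.520 / 2.465 = 0.2109 g VSS/g soluble BOD₅.
Substrate removed = Q·(S₀ − S) = 56800 m³/d × (247 − 13.5) g/m³ = 1.33×10^7 g/d = 13263 kg/d.
P_X = Y_obs · Q(S₀ − S) = 0.2109 × 13263 = 2797 kg VSS/d.

P_X ≈ 2800 kg VSS/d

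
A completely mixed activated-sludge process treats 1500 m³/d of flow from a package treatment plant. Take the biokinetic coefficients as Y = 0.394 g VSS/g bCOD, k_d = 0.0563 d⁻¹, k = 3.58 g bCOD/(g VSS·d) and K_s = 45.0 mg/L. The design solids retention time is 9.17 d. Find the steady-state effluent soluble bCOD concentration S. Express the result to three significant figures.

S ≈ 5.98 mg/L

For a completely mixed reactor with recycle the Lawrence–McCarty relation gives S = K_s·(1 + k_d·θ_c) / [θ_c·(Y·k − k_d) − 1] = 45.0 × (1 + 0.0563 × 9.17) / [9.17 × (0.394 × 3.58 − 0.0563) − 1] = 68.23 / 11.42 = 5.976 mg/L.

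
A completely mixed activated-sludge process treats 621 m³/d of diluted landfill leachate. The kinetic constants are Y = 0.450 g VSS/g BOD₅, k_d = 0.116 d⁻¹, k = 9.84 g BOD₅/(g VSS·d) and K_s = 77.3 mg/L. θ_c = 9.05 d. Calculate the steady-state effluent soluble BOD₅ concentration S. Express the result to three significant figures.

S ≈ 4.17 mg/L

For a completely mixed reactor with recycle the Lawrence–McCarty relation gives S = K_s·(1 + k_d·θ_c) / [θ_c·(Y·k − k_d) − 1] = 77.3 × (1 + 0.116 × 9.05) / [9.05 × (0.450 × 9.84 − 0.116) − 1] = 158.4 / 38.02 = 4.167 mg/L.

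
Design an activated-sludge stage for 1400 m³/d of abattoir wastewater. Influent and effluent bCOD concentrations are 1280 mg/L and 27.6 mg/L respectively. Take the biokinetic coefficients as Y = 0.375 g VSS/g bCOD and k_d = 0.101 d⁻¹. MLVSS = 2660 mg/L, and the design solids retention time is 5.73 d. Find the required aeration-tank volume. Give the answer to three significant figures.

V ≈ 897 m³

Steady-state biomass mass balance: V·X·(1 + k_d·θ_c) = Y·Q·(S₀ − S)·θ_c, so V = 0.375 × 1400 × (1280 − 27.6) × 5.73 / [2660 × (1 + 0.101 × 5.73)] = 3.77×10^6 / 4199 = 897.2 m³.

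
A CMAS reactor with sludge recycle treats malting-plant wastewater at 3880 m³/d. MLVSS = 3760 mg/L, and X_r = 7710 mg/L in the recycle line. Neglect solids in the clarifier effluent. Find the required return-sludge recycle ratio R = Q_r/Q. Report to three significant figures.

R ≈ 0.952

Mass balance around the secondary clarifier (neglecting effluent solids): R = X / (X_r − X) = 3760 / (7710 − 3760) = 0.9519.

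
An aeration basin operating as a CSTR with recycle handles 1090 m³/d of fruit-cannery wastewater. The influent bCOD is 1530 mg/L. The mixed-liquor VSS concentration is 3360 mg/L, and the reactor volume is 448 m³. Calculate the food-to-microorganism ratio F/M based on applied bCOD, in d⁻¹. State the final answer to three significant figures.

F/M ≈ 1.11 d⁻¹

Food-to-microorganism ratio F/M = Q S₀ / (V X) = 1090 × 1530 / (448.0 × 3360) = 1.108 d⁻¹.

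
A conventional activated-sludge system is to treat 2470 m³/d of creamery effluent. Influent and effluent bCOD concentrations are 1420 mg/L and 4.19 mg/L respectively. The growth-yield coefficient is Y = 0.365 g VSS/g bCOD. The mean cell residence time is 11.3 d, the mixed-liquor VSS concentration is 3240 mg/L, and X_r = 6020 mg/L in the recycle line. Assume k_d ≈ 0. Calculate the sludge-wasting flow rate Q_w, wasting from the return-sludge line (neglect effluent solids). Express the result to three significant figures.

Q_w ≈ 212 m³/d

Biomass mass balance (decay neglected): V·X = Y·Q·(S₀ − S)·θ_c, so V = 0.365 × 2470 × (1420 − 4.19) × 11.3 / 3240 = 4452 m³.
Wasting from the return line (neglecting effluent solids): Q_w = V·X / (θ_c·X_r) = 4452 × 3240 / (11.3 × 6020) = 212.0 m³/d.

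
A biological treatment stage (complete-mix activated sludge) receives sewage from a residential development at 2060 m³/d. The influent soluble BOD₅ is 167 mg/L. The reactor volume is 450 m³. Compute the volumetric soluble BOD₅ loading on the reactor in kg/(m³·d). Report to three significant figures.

L_v = Q S₀ / V = 2060 × 167 × 10⁻³ / 450.0 = 0.7645 kg/(m³·d).

L_v ≈ 0.764 kg soluble BOD₅/(m³·d)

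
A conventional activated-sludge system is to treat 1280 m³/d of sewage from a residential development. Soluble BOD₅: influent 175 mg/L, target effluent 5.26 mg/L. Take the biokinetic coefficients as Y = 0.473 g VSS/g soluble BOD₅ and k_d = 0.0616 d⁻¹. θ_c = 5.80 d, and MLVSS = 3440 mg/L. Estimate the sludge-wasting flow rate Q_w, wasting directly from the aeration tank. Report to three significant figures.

From the SRT design equation V = Y Q (S₀−S) θ_c / [X (1 + k_d θ_c)] = 0.473 × 1280 × (175 − 5.26) × 5.80 / [3440 × (1 + 0.0616 × 5.80)] = 5.96×10^5 / 4669 = 127.7 m³.
For wasting at MLVSS concentration, Q_w = V/θ_c = 127.7/5.80 = 22.01 m³/d.

Q_w ≈ 22.0 m³/d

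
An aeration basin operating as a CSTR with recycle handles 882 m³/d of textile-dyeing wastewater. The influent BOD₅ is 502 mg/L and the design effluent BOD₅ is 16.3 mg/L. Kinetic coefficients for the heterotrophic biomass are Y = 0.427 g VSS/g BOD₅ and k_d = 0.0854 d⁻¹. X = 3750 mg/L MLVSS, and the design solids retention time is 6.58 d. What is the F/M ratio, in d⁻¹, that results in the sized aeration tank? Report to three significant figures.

From the SRT design equation V = Y Q (S₀−S) θ_c / [X (1 + k_d θ_c)] = 0.427 × 882 × (502 − 16.3) × 6.58 / [3750 × (1 + 0.0854 × 6.58)] = 1.2×10^6 / 5857 = 205.5 m³.
Food-to-microorganism ratio F/M = Q S₀ / (V X) = 882 × 502 / (205.5 × 3750) = 0.5746 d⁻¹.

F/M ≈ 0.575 d⁻¹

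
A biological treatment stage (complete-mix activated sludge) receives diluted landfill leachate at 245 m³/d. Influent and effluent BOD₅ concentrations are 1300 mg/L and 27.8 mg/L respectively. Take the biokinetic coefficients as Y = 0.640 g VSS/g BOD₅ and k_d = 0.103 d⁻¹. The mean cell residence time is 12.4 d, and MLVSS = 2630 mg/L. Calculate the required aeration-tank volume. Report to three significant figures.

Rearranging the biomass balance for a CMAS with decay, V = Y·Q·ΔS·θ_c / [X·(1+k_d θ_c)] = 0.640 × 245 × (1300 − 27.8) × 12.4 / [2630 × (1 + 0.103 × 12.4)] = 2.47×10^6 / 5989 = 413.0 m³.

V ≈ 413 m³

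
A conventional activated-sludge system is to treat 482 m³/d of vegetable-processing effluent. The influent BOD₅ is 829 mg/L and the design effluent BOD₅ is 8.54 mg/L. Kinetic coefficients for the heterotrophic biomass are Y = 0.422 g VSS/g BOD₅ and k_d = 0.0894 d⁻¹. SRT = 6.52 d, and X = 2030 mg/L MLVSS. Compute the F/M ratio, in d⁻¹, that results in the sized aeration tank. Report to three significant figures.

F/M ≈ 0.581 d⁻¹

Rearranging the biomass balance for a CMAS with decay, V = Y·Q·ΔS·θ_c / [X·(1+k_d θ_c)] = 0.422 × 482 × (829 − 8.54) × 6.52 / [2030 × (1 + 0.0894 × 6.52)] = 1.09×10^6 / 3213 = 338.6 m³.
F/M = applied load / biomass = Q·S₀/(V·X) = 482 × 829 / (338.6 × 2030) = 0.5813 d⁻¹.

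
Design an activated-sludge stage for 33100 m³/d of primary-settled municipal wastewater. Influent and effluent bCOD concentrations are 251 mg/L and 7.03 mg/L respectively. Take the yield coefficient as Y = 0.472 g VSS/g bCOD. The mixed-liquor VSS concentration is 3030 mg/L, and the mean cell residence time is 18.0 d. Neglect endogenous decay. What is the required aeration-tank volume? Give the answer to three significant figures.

V ≈ 22600 m³

V·X = Y·Q·ΔS·θ_c gives V = 0.472 × 33100 × (251 − 7.03) × 18.0 / 3030 = 22643 m³.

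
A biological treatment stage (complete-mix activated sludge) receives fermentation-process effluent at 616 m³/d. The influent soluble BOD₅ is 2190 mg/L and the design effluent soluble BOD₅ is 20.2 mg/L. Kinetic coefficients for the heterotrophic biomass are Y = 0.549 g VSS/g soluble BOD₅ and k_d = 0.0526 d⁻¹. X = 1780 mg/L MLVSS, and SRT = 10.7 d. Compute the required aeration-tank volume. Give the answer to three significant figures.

From the SRT design equation V = Y Q (S₀−S) θ_c / [X (1 + k_d θ_c)] = 0.549 × 616 × (2190 − 20.2) × 10.7 / [1780 × (1 + 0.0526 × 10.7)] = 7.85×10^6 / 2782 = 2822 m³.

V ≈ 2820 m³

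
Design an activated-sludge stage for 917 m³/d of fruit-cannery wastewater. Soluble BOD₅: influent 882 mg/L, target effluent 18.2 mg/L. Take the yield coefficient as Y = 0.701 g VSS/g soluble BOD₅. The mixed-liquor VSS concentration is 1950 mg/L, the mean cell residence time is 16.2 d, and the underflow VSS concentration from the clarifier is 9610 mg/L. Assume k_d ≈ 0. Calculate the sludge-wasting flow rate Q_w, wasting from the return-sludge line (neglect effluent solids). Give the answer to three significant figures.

V·X = Y·Q·ΔS·θ_c gives V = 0.701 × 917 × (882 − 18.2) × 16.2 / 1950 = 4613 m³.
θ_c = V·X/(Q_w·X_r) when wasting from the recycle, so Q_w = V·X/(θ_c·X_r) = 4613 × 1950 / (16.2 × 9610) = 57.78 m³/d.

Q_w ≈ 57.8 m³/d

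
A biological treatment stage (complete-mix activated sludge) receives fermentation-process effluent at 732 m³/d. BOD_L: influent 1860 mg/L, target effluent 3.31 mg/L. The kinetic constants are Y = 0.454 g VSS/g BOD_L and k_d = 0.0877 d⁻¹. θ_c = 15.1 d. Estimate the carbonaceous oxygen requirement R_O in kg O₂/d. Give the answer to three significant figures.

R_O ≈ 982 kg O₂/d

Correct the yield for decay: Y_obs = Y/(1 + k_d θ_c) = 0.454 / (1 + 0.0877 × 15.1) = 0.454 / 2.324 = 0.1953.
ΔS = 1860 − 3.31 = 1857 mg/L, so the substrate removal rate is 732 × 1857/1000 = 1359 kg BOD_L/d.
Biomass synthesised: P_X = Y_obs × 1359 = 265.5 kg VSS/d.
R_O = Q·(S₀ − S) − 1.42·P_X = 1359 − 1.42 × 265.5 = 982.1 kg O₂/d.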